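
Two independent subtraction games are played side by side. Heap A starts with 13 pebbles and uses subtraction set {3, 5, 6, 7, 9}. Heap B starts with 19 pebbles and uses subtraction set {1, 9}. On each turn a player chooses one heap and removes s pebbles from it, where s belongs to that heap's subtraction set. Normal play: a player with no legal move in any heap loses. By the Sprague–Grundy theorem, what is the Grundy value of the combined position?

1

Heap A, S = {3, 5, 6, 7, 9}:
n :  0  1  2  3  4  5  6  7  8  9 10 11 12 13
G :  0  0  0  1  1  1  2  2  2  3  3  3  0  0
G_A(13) = 0.
Heap B, S = {1, 9}:
G(0) = 0
G(1) = mex{0} = 1
G(2) = mex{1} = 0
G(3) = mex{0} = 1
G(4) = mex{1} = 0
G(5) = mex{0} = 1
G(6) = mex{1} = 0
G(7) = mex{0} = 1
G(8) = mex{1} = 0
G(9) = mex{0,0} = 1
G(10) = mex{1,1} = 0
G(11) = mex{0,0} = 1
G(12) = mex{1,1} = 0
G(13) = mex{0,0} = 1
G(14) = mex{1,1} = 0
G(15) = mex{0,0} = 1
G(16) = mex{1,1} = 0
G(17) = mex{0,0} = 1
G(18) = mex{1,1} = 0
G(19) = mex{0,0} = 1
G_B(19) = 1.
Combined Grundy value = 0 ⊕ 1 = 1.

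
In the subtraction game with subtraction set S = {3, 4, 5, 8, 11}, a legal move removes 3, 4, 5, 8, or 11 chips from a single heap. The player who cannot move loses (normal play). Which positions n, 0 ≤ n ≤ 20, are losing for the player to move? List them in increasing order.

0, 1, 2, 14, 15, 16

G(0) = 0
G(1) = mex{} = 0
G(2) = mex{} = 0
G(3) = mex{0} = 1
G(4) = mex{0,0} = 1
G(5) = mex{0,0,0} = 1
G(6) = mex{1,0,0} = 2
G(7) = mex{1,1,0} = 2
G(8) = mex{1,1,1,0} = 2
G(9) = mex{2,1,1,0} = 3
G(10) = mex{2,2,1,0} = 3
G(11) = mex{2,2,2,1,0} = 3
G(12) = mex{3,2,2,1,0} = 4
G(13) = mex{3,3,2,1,0} = 4
G(14) = mex{3,3,3,2,1} = 0
G(15) = mex{4,3,3,2,1} = 0
G(16) = mex{4,4,3,2,1} = 0
G(17) = mex{0,4,4,3,2} = 1
G(18) = mex{0,0,4,3,2} = 1
G(19) = mex{0,0,0,3,2} = 1
G(20) = mex{1,0,0,4,3} = 2
P-positions are exactly the n with G(n) = 0.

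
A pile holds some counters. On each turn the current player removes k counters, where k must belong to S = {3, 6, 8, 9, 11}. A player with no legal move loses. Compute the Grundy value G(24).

G(0) = 0
G(1) = mex{} = 0
G(2) = mex{} = 0
G(3) = mex{0} = 1
G(4) = mex{0} = 1
G(5) = mex{0} = 1
G(6) = mex{1,0} = 2
G(7) = mex{1,0} = 2
G(8) = mex{1,0,0} = 2
G(9) = mex{2,1,0,0} = 3
G(10) = mex{2,1,0,0} = 3
G(11) = mex{2,1,1,0,0} = 3
G(12) = mex{3,2,1,1,0} = 4
G(13) = mex{3,2,1,1,0} = 4
G(14) = mex{3,2,2,1,1} = 0
G(15) = mex{4,3,2,2,1} = 0
G(16) = mex{4,3,2,2,1} = 0
G(17) = mex{0,3,3,2,2} = 1
G(18) = mex{0,4,3,3,2} = 1
G(19) = mex{0,4,3,3,2} = 1
G(20) = mex{1,0,4,3,3} = 2
G(21) = mex{1,0,4,4,3} = 2
G(22) = mex{1,0,0,4,3} = 2
G(23) = mex{2,1,0,0,4} = 3
G(24) = mex{2,1,0,0,4} = 3

3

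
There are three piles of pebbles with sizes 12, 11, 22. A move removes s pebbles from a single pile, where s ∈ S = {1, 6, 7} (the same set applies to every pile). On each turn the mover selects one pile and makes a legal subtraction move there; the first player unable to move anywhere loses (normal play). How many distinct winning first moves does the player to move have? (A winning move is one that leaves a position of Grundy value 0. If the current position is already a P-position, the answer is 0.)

All piles use S = {1, 6, 7}:
n :  0  1  2  3  4  5  6  7  8  9 10 11 12 13 14 15 16 17 18 19 20 21 22
G :  0  1  0  1  0  1  2  3  2  3  2  3  0  1  0  1  0  1  2  3  2  3  2
Pile A: G(12) = 0.
Pile B: G(11) = 3.
Pile C: G(22) = 2.
Combined Grundy value = 0 ⊕ 3 ⊕ 2 = 1.
A winning move leaves total XOR = 0, i.e. changes one component's Grundy value g to g ⊕ X where X is the current total.
Pile A: need g' = 0⊕1 = 1. Options: 12−1→G=3, 12−6→G=2, 12−7→G=1. Hits: 1.
Pile B: need g' = 3⊕1 = 2. Options: 11−1→G=2, 11−6→G=1, 11−7→G=0. Hits: 1.
Pile C: need g' = 2⊕1 = 3. Options: 22−1→G=3, 22−6→G=0, 22−7→G=1. Hits: 1.

3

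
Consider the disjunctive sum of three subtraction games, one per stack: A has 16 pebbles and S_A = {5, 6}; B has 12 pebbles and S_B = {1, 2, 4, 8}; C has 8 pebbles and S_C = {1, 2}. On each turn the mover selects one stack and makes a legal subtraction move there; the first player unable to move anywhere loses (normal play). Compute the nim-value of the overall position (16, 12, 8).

3

Stack A, S = {5, 6}:
n :  0  1  2  3  4  5  6  7  8  9 10 11 12 13 14 15 16
G :  0  0  0  0  0  1  1  1  1  1  2  0  0  0  0  0  1
G_A(16) = 1.
Stack B, S = {1, 2, 4, 8}:
G(0) = 0
G(1) = mex{0} = 1
G(2) = mex{1,0} = 2
G(3) = mex{2,1} = 0
G(4) = mex{0,2,0} = 1
G(5) = mex{1,0,1} = 2
G(6) = mex{2,1,2} = 0
G(7) = mex{0,2,0} = 1
G(8) = mex{1,0,1,0} = 2
G(9) = mex{2,1,2,1} = 0
G(10) = mex{0,2,0,2} = 1
G(11) = mex{1,0,1,0} = 2
G(12) = mex{2,1,2,1} = 0
G_B(12) = 0.
Stack C, S = {1, 2}:
n : 0 1 2 3 4 5 6 7 8
G : 0 1 2 0 1 2 0 1 2
G_C(8) = 2.
Combined Grundy value = 1 ⊕ 0 ⊕ 2 = 3.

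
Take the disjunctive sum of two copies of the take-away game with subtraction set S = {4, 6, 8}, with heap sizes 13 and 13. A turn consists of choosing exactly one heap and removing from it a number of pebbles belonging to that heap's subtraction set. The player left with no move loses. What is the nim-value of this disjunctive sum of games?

All heaps use S = {4, 6, 8}:
n :  0  1  2  3  4  5  6  7  8  9 10 11 12 13
G :  0  0  0  0  1  1  1  1  2  2  2  2  0  0
Heap A: G(13) = 0.
Heap B: G(13) = 0.
Combined Grundy value = 0 ⊕ 0 = 0.

0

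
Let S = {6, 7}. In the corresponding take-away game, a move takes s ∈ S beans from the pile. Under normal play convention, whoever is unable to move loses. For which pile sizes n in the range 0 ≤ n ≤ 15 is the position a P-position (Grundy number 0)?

n :  0  1  2  3  4  5  6  7  8  9 10 11 12 13 14 15
G :  0  0  0  0  0  0  1  1  1  1  1  1  2  0  0  0
P-positions are exactly the n with G(n) = 0.

0, 1, 2, 3, 4, 5, 13, 14, 15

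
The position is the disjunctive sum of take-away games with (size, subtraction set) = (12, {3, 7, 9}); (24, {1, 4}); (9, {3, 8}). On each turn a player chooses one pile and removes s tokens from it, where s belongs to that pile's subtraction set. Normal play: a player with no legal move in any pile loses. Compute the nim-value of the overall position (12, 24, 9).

3

Pile A, S = {3, 7, 9}:
n :  0  1  2  3  4  5  6  7  8  9 10 11 12
G :  0  0  0  1  1  1  0  2  2  1  3  3  0
G_A(12) = 0.
Pile B, S = {1, 4}:
n :  0  1  2  3  4  5  6  7  8  9 10 11 12 13 14 15 16 17 18 19 20 21 22 23 24
G :  0  1  0  1  2  0  1  0  1  2  0  1  0  1  2  0  1  0  1  2  0  1  0  1  2
G_B(24) = 2.
Pile C, S = {3, 8}:
G(0) = 0
G(1) = mex{} = 0
G(2) = mex{} = 0
G(3) = mex{0} = 1
G(4) = mex{0} = 1
G(5) = mex{0} = 1
G(6) = mex{1} = 0
G(7) = mex{1} = 0
G(8) = mex{1,0} = 2
G(9) = mex{0,0} = 1
G_C(9) = 1.
Combined Grundy value = 0 ⊕ 2 ⊕ 1 = 3.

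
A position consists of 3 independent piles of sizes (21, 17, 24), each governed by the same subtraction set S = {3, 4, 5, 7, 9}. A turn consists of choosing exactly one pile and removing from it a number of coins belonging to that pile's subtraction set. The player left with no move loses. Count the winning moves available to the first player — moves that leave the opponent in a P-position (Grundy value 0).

All piles use S = {3, 4, 5, 7, 9}:
n :  0  1  2  3  4  5  6  7  8  9 10 11 12 13 14 15 16 17 18 19 20 21 22 23 24
G :  0  0  0  1  1  1  2  2  2  3  3  3  0  0  0  1  1  1  2  2  2  3  3  3  0
Pile A: G(21) = 3.
Pile B: G(17) = 1.
Pile C: G(24) = 0.
Combined Grundy value = 3 ⊕ 1 ⊕ 0 = 2.
A winning move leaves total XOR = 0, i.e. changes one component's Grundy value g to g ⊕ X where X is the current total.
Pile A: need g' = 3⊕2 = 1. Options: 21−3→G=2, 21−4→G=1, 21−5→G=1, 21−7→G=0, 21−9→G=0. Hits: 2.
Pile B: need g' = 1⊕2 = 3. Options: 17−3→G=0, 17−4→G=0, 17−5→G=0, 17−7→G=3, 17−9→G=2. Hits: 1.
Pile C: need g' = 0⊕2 = 2. Options: 24−3→G=3, 24−4→G=2, 24−5→G=2, 24−7→G=1, 24−9→G=1. Hits: 2.

5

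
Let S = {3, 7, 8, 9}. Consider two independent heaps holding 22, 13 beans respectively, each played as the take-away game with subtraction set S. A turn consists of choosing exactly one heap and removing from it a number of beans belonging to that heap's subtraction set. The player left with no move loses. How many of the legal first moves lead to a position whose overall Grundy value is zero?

All heaps use S = {3, 7, 8, 9}:
G(0) = 0
G(1) = mex{} = 0
G(2) = mex{} = 0
G(3) = mex{0} = 1
G(4) = mex{0} = 1
G(5) = mex{0} = 1
G(6) = mex{1} = 0
G(7) = mex{1,0} = 2
G(8) = mex{1,0,0} = 2
G(9) = mex{0,0,0,0} = 1
G(10) = mex{2,1,0,0} = 3
G(11) = mex{2,1,1,0} = 3
G(12) = mex{1,1,1,1} = 0
G(13) = mex{3,0,1,1} = 2
G(14) = mex{3,2,0,1} = 4
G(15) = mex{0,2,2,0} = 1
G(16) = mex{2,1,2,2} = 0
G(17) = mex{4,3,1,2} = 0
G(18) = mex{1,3,3,1} = 0
G(19) = mex{0,0,3,3} = 1
G(20) = mex{0,2,0,3} = 1
G(21) = mex{0,4,2,0} = 1
G(22) = mex{1,1,4,2} = 0
Heap A: G(22) = 0.
Heap B: G(13) = 2.
Combined Grundy value = 0 ⊕ 2 = 2.
A winning move leaves total XOR = 0, i.e. changes one component's Grundy value g to g ⊕ X where X is the current total.
Heap A: need g' = 0⊕2 = 2. Options: 22−3→G=1, 22−7→G=1, 22−8→G=4, 22−9→G=2. Hits: 1.
Heap B: need g' = 2⊕2 = 0. Options: 13−3→G=3, 13−7→G=0, 13−8→G=1, 13−9→G=1. Hits: 1.

2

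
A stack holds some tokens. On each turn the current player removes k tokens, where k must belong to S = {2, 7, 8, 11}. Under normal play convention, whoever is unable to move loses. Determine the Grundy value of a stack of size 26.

n :  0  1  2  3  4  5  6  7  8  9 10 11 12 13 14 15 16 17 18 19 20 21 22 23 24 25 26
G :  0  0  1  1  0  0  1  1  2  2  0  3  1  2  0  3  1  4  2  0  0  1  1  0  0  1  1

1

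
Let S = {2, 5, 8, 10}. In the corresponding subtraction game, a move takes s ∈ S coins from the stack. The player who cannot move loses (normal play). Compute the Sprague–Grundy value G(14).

G(0) = 0
G(1) = mex{} = 0
G(2) = mex{0} = 1
G(3) = mex{0} = 1
G(4) = mex{1} = 0
G(5) = mex{1,0} = 2
G(6) = mex{0,0} = 1
G(7) = mex{2,1} = 0
G(8) = mex{1,1,0} = 2
G(9) = mex{0,0,0} = 1
G(10) = mex{2,2,1,0} = 3
G(11) = mex{1,1,1,0} = 2
G(12) = mex{3,0,0,1} = 2
G(13) = mex{2,2,2,1} = 0
G(14) = mex{2,1,1,0} = 3

3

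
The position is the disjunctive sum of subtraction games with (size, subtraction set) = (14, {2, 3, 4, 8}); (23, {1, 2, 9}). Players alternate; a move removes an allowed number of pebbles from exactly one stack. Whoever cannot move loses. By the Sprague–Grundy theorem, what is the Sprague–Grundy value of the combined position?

Stack A, S = {2, 3, 4, 8}:
G(0) = 0
G(1) = mex{} = 0
G(2) = mex{0} = 1
G(3) = mex{0,0} = 1
G(4) = mex{1,0,0} = 2
G(5) = mex{1,1,0} = 2
G(6) = mex{2,1,1} = 0
G(7) = mex{2,2,1} = 0
G(8) = mex{0,2,2,0} = 1
G(9) = mex{0,0,2,0} = 1
G(10) = mex{1,0,0,1} = 2
G(11) = mex{1,1,0,1} = 2
G(12) = mex{2,1,1,2} = 0
G(13) = mex{2,2,1,2} = 0
G(14) = mex{0,2,2,0} = 1
G_A(14) = 1.
Stack B, S = {1, 2, 9}:
n :  0  1  2  3  4  5  6  7  8  9 10 11 12 13 14 15 16 17 18 19 20 21 22 23
G :  0  1  2  0  1  2  0  1  2  3  0  1  2  0  1  2  0  1  2  3  0  1  2  0
G_B(23) = 0.
Combined Grundy value = 1 ⊕ 0 = 1.

1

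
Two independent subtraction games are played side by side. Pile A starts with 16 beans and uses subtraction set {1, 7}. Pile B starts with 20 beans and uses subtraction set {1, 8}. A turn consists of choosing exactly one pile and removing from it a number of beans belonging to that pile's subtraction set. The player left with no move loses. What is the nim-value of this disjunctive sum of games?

Pile A, S = {1, 7}:
n :  0  1  2  3  4  5  6  7  8  9 10 11 12 13 14 15 16
G :  0  1  0  1  0  1  0  1  0  1  0  1  0  1  0  1  0
G_A(16) = 0.
Pile B, S = {1, 8}:
G(0) = 0
G(1) = mex{0} = 1
G(2) = mex{1} = 0
G(3) = mex{0} = 1
G(4) = mex{1} = 0
G(5) = mex{0} = 1
G(6) = mex{1} = 0
G(7) = mex{0} = 1
G(8) = mex{1,0} = 2
G(9) = mex{2,1} = 0
G(10) = mex{0,0} = 1
G(11) = mex{1,1} = 0
G(12) = mex{0,0} = 1
G(13) = mex{1,1} = 0
G(14) = mex{0,0} = 1
G(15) = mex{1,1} = 0
G(16) = mex{0,2} = 1
G(17) = mex{1,0} = 2
G(18) = mex{2,1} = 0
G(19) = mex{0,0} = 1
G(20) = mex{1,1} = 0
G_B(20) = 0.
Combined Grundy value = 0 ⊕ 0 = 0.

0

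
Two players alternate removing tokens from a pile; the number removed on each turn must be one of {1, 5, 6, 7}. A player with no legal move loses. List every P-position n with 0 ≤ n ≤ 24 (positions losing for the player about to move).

G(0) = 0
G(1) = mex{0} = 1
G(2) = mex{1} = 0
G(3) = mex{0} = 1
G(4) = mex{1} = 0
G(5) = mex{0,0} = 1
G(6) = mex{1,1,0} = 2
G(7) = mex{2,0,1,0} = 3
G(8) = mex{3,1,0,1} = 2
G(9) = mex{2,0,1,0} = 3
G(10) = mex{3,1,0,1} = 2
G(11) = mex{2,2,1,0} = 3
G(12) = mex{3,3,2,1} = 0
G(13) = mex{0,2,3,2} = 1
G(14) = mex{1,3,2,3} = 0
G(15) = mex{0,2,3,2} = 1
G(16) = mex{1,3,2,3} = 0
G(17) = mex{0,0,3,2} = 1
G(18) = mex{1,1,0,3} = 2
G(19) = mex{2,0,1,0} = 3
G(20) = mex{3,1,0,1} = 2
G(21) = mex{2,0,1,0} = 3
G(22) = mex{3,1,0,1} = 2
G(23) = mex{2,2,1,0} = 3
G(24) = mex{3,3,2,1} = 0
P-positions are exactly the n with G(n) = 0.

0, 2, 4, 12, 14, 16, 24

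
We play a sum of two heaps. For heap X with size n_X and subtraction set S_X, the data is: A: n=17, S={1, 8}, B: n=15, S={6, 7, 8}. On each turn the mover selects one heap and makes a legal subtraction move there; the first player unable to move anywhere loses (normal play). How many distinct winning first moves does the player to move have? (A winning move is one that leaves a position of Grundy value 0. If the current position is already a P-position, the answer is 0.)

1

Heap A, S = {1, 8}:
G(0) = 0
G(1) = mex{0} = 1
G(2) = mex{1} = 0
G(3) = mex{0} = 1
G(4) = mex{1} = 0
G(5) = mex{0} = 1
G(6) = mex{1} = 0
G(7) = mex{0} = 1
G(8) = mex{1,0} = 2
G(9) = mex{2,1} = 0
G(10) = mex{0,0} = 1
G(11) = mex{1,1} = 0
G(12) = mex{0,0} = 1
G(13) = mex{1,1} = 0
G(14) = mex{0,0} = 1
G(15) = mex{1,1} = 0
G(16) = mex{0,2} = 1
G(17) = mex{1,0} = 2
G_A(17) = 2.
Heap B, S = {6, 7, 8}:
n :  0  1  2  3  4  5  6  7  8  9 10 11 12 13 14 15
G :  0  0  0  0  0  0  1  1  1  1  1  1  2  2  0  0
G_B(15) = 0.
Combined Grundy value = 2 ⊕ 0 = 2.
A winning move leaves total XOR = 0, i.e. changes one component's Grundy value g to g ⊕ X where X is the current total.
Heap A: need g' = 2⊕2 = 0. Options: 17−1→G=1, 17−8→G=0. Hits: 1.
Heap B: need g' = 0⊕2 = 2. Options: 15−6→G=1, 15−7→G=1, 15−8→G=1. Hits: 0.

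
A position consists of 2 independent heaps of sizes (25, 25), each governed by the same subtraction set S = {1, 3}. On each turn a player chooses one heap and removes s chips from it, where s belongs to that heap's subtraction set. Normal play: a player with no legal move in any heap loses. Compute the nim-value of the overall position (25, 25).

All heaps use S = {1, 3}:
n :  0  1  2  3  4  5  6  7  8  9 10 11 12 13 14 15 16 17 18 19 20 21 22 23 24 25
G :  0  1  0  1  0  1  0  1  0  1  0  1  0  1  0  1  0  1  0  1  0  1  0  1  0  1
Heap A: G(25) = 1.
Heap B: G(25) = 1.
Combined Grundy value = 1 ⊕ 1 = 0.

0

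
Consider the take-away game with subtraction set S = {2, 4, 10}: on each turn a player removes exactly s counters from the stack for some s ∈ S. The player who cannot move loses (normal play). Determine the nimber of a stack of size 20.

G(0) = 0
G(1) = mex{} = 0
G(2) = mex{0} = 1
G(3) = mex{0} = 1
G(4) = mex{1,0} = 2
G(5) = mex{1,0} = 2
G(6) = mex{2,1} = 0
G(7) = mex{2,1} = 0
G(8) = mex{0,2} = 1
G(9) = mex{0,2} = 1
G(10) = mex{1,0,0} = 2
G(11) = mex{1,0,0} = 2
G(12) = mex{2,1,1} = 0
G(13) = mex{2,1,1} = 0
G(14) = mex{0,2,2} = 1
G(15) = mex{0,2,2} = 1
G(16) = mex{1,0,0} = 2
G(17) = mex{1,0,0} = 2
G(18) = mex{2,1,1} = 0
G(19) = mex{2,1,1} = 0
G(20) = mex{0,2,2} = 1

1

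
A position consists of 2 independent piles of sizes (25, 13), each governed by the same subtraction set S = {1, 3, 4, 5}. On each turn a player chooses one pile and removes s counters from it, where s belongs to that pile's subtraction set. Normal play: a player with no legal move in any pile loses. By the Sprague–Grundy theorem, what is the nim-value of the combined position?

All piles use S = {1, 3, 4, 5}:
G(0) = 0
G(1) = mex{0} = 1
G(2) = mex{1} = 0
G(3) = mex{0,0} = 1
G(4) = mex{1,1,0} = 2
G(5) = mex{2,0,1,0} = 3
G(6) = mex{3,1,0,1} = 2
G(7) = mex{2,2,1,0} = 3
G(8) = mex{3,3,2,1} = 0
G(9) = mex{0,2,3,2} = 1
G(10) = mex{1,3,2,3} = 0
G(11) = mex{0,0,3,2} = 1
G(12) = mex{1,1,0,3} = 2
G(13) = mex{2,0,1,0} = 3
G(14) = mex{3,1,0,1} = 2
G(15) = mex{2,2,1,0} = 3
G(16) = mex{3,3,2,1} = 0
G(17) = mex{0,2,3,2} = 1
G(18) = mex{1,3,2,3} = 0
G(19) = mex{0,0,3,2} = 1
G(20) = mex{1,1,0,3} = 2
G(21) = mex{2,0,1,0} = 3
G(22) = mex{3,1,0,1} = 2
G(23) = mex{2,2,1,0} = 3
G(24) = mex{3,3,2,1} = 0
G(25) = mex{0,2,3,2} = 1
Pile A: G(25) = 1.
Pile B: G(13) = 3.
Combined Grundy value = 1 ⊕ 3 = 2.

2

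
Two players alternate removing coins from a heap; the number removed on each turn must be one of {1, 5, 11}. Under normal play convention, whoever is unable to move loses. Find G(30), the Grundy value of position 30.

0

G(0) = 0
G(1) = mex{0} = 1
G(2) = mex{1} = 0
G(3) = mex{0} = 1
G(4) = mex{1} = 0
G(5) = mex{0,0} = 1
G(6) = mex{1,1} = 0
G(7) = mex{0,0} = 1
G(8) = mex{1,1} = 0
G(9) = mex{0,0} = 1
G(10) = mex{1,1} = 0
G(11) = mex{0,0,0} = 1
G(12) = mex{1,1,1} = 0
G(13) = mex{0,0,0} = 1
G(14) = mex{1,1,1} = 0
G(15) = mex{0,0,0} = 1
G(16) = mex{1,1,1} = 0
G(17) = mex{0,0,0} = 1
G(18) = mex{1,1,1} = 0
G(19) = mex{0,0,0} = 1
G(20) = mex{1,1,1} = 0
G(21) = mex{0,0,0} = 1
G(22) = mex{1,1,1} = 0
G(23) = mex{0,0,0} = 1
G(24) = mex{1,1,1} = 0
G(25) = mex{0,0,0} = 1
G(26) = mex{1,1,1} = 0
G(27) = mex{0,0,0} = 1
G(28) = mex{1,1,1} = 0
G(29) = mex{0,0,0} = 1
G(30) = mex{1,1,1} = 0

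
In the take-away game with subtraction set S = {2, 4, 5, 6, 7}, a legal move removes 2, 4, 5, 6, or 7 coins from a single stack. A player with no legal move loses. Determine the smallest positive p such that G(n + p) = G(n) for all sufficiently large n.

n :  0  1  2  3  4  5  6  7  8  9 10 11 12 13 14 15 16 17 18 19
G :  0  0  1  1  2  2  3  3  4  0  0  1  1  2  2  3  3  4  0  0
G(n+9) = G(n) holds for n = 0,…,6 (a full window of length max(S) = 7), so the sequence is purely periodic with period 9.

9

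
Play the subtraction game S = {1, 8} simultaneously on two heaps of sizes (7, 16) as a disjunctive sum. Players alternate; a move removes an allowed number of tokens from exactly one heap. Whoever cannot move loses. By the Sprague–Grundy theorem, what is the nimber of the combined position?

0

All heaps use S = {1, 8}:
G(0) = 0
G(1) = mex{0} = 1
G(2) = mex{1} = 0
G(3) = mex{0} = 1
G(4) = mex{1} = 0
G(5) = mex{0} = 1
G(6) = mex{1} = 0
G(7) = mex{0} = 1
G(8) = mex{1,0} = 2
G(9) = mex{2,1} = 0
G(10) = mex{0,0} = 1
G(11) = mex{1,1} = 0
G(12) = mex{0,0} = 1
G(13) = mex{1,1} = 0
G(14) = mex{0,0} = 1
G(15) = mex{1,1} = 0
G(16) = mex{0,2} = 1
Heap A: G(7) = 1.
Heap B: G(16) = 1.
Combined Grundy value = 1 ⊕ 1 = 0.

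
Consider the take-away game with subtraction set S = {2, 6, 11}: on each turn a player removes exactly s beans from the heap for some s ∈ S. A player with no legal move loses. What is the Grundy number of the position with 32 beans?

1

n :  0  1  2  3  4  5  6  7  8  9 10 11 12 13 14 15 16 17 18 19 20 21 22 23 24 25 26 27 28 29 30 31 32
G :  0  0  1  1  0  0  1  1  0  0  1  1  2  0  3  1  2  0  0  1  1  0  0  1  1  0  0  1  1  2  0  3  1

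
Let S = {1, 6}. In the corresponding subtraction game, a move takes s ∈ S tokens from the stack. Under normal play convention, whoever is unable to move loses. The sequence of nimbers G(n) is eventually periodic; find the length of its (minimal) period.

n :  0  1  2  3  4  5  6  7  8  9 10 11 12 13 14 15
G :  0  1  0  1  0  1  2  0  1  0  1  0  1  2  0  1
G(n+7) = G(n) holds for n = 0,…,5 (a full window of length max(S) = 6), so the sequence is purely periodic with period 7.

7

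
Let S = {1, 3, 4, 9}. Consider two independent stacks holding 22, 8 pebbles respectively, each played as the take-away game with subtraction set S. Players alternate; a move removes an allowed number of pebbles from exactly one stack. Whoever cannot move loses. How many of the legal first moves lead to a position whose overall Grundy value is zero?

2

All stacks use S = {1, 3, 4, 9}:
n :  0  1  2  3  4  5  6  7  8  9 10 11 12 13 14 15 16 17 18 19 20 21 22
G :  0  1  0  1  2  3  2  0  1  4  3  2  0  1  0  1  2  3  2  0  1  4  3
Stack A: G(22) = 3.
Stack B: G(8) = 1.
Combined Grundy value = 3 ⊕ 1 = 2.
A winning move leaves total XOR = 0, i.e. changes one component's Grundy value g to g ⊕ X where X is the current total.
Stack A: need g' = 3⊕2 = 1. Options: 22−1→G=4, 22−3→G=0, 22−4→G=2, 22−9→G=1. Hits: 1.
Stack B: need g' = 1⊕2 = 3. Options: 8−1→G=0, 8−3→G=3, 8−4→G=2. Hits: 1.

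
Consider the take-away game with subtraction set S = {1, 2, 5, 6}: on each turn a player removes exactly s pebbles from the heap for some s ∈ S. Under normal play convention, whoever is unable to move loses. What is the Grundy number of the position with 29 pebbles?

n :  0  1  2  3  4  5  6  7  8  9 10 11 12 13 14 15 16 17 18 19 20 21 22 23 24 25 26 27 28 29
G :  0  1  2  0  1  2  3  0  1  2  0  1  2  3  0  1  2  0  1  2  3  0  1  2  0  1  2  3  0  1

1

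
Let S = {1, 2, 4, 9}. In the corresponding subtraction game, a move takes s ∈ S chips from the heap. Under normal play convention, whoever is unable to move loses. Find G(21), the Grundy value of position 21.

4

G(0) = 0
G(1) = mex{0} = 1
G(2) = mex{1,0} = 2
G(3) = mex{2,1} = 0
G(4) = mex{0,2,0} = 1
G(5) = mex{1,0,1} = 2
G(6) = mex{2,1,2} = 0
G(7) = mex{0,2,0} = 1
G(8) = mex{1,0,1} = 2
G(9) = mex{2,1,2,0} = 3
G(10) = mex{3,2,0,1} = 4
G(11) = mex{4,3,1,2} = 0
G(12) = mex{0,4,2,0} = 1
G(13) = mex{1,0,3,1} = 2
G(14) = mex{2,1,4,2} = 0
G(15) = mex{0,2,0,0} = 1
G(16) = mex{1,0,1,1} = 2
G(17) = mex{2,1,2,2} = 0
G(18) = mex{0,2,0,3} = 1
G(19) = mex{1,0,1,4} = 2
G(20) = mex{2,1,2,0} = 3
G(21) = mex{3,2,0,1} = 4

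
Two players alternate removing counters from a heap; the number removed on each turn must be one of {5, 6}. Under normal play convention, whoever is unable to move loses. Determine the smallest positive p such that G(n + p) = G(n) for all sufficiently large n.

G(0) = 0
G(1) = mex{} = 0
G(2) = mex{} = 0
G(3) = mex{} = 0
G(4) = mex{} = 0
G(5) = mex{0} = 1
G(6) = mex{0,0} = 1
G(7) = mex{0,0} = 1
G(8) = mex{0,0} = 1
G(9) = mex{0,0} = 1
G(10) = mex{1,0} = 2
G(11) = mex{1,1} = 0
G(12) = mex{1,1} = 0
G(13) = mex{1,1} = 0
G(14) = mex{1,1} = 0
G(15) = mex{2,1} = 0
G(16) = mex{0,2} = 1
G(17) = mex{0,0} = 1
G(18) = mex{0,0} = 1
G(19) = mex{0,0} = 1
G(20) = mex{0,0} = 1
G(21) = mex{1,0} = 2
G(22) = mex{1,1} = 0
G(23) = mex{1,1} = 0
G(n+11) = G(n) holds for n = 0,…,5 (a full window of length max(S) = 6), so the sequence is purely periodic with period 11.

11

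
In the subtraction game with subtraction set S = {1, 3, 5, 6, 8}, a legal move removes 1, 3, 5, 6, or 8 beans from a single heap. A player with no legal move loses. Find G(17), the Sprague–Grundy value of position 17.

G(0) = 0
G(1) = mex{0} = 1
G(2) = mex{1} = 0
G(3) = mex{0,0} = 1
G(4) = mex{1,1} = 0
G(5) = mex{0,0,0} = 1
G(6) = mex{1,1,1,0} = 2
G(7) = mex{2,0,0,1} = 3
G(8) = mex{3,1,1,0,0} = 2
G(9) = mex{2,2,0,1,1} = 3
G(10) = mex{3,3,1,0,0} = 2
G(11) = mex{2,2,2,1,1} = 0
G(12) = mex{0,3,3,2,0} = 1
G(13) = mex{1,2,2,3,1} = 0
G(14) = mex{0,0,3,2,2} = 1
G(15) = mex{1,1,2,3,3} = 0
G(16) = mex{0,0,0,2,2} = 1
G(17) = mex{1,1,1,0,3} = 2

2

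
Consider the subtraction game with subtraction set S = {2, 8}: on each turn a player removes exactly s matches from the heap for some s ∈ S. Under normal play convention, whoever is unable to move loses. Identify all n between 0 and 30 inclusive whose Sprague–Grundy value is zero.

n :  0  1  2  3  4  5  6  7  8  9 10 11 12 13 14 15 16 17 18 19 20 21 22 23 24 25 26 27 28 29 30
G :  0  0  1  1  0  0  1  1  2  2  0  0  1  1  0  0  1  1  2  2  0  0  1  1  0  0  1  1  2  2  0
P-positions are exactly the n with G(n) = 0.

0, 1, 4, 5, 10, 11, 14, 15, 20, 21, 24, 25, 30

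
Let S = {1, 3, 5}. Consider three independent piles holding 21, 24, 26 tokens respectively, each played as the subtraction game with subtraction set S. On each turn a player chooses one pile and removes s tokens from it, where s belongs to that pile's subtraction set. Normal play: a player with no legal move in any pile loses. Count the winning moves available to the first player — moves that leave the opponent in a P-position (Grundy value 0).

9

All piles use S = {1, 3, 5}:
n :  0  1  2  3  4  5  6  7  8  9 10 11 12 13 14 15 16 17 18 19 20 21 22 23 24 25 26
G :  0  1  0  1  0  1  0  1  0  1  0  1  0  1  0  1  0  1  0  1  0  1  0  1  0  1  0
Pile A: G(21) = 1.
Pile B: G(24) = 0.
Pile C: G(26) = 0.
Combined Grundy value = 1 ⊕ 0 ⊕ 0 = 1.
A winning move leaves total XOR = 0, i.e. changes one component's Grundy value g to g ⊕ X where X is the current total.
Pile A: need g' = 1⊕1 = 0. Options: 21−1→G=0, 21−3→G=0, 21−5→G=0. Hits: 3.
Pile B: need g' = 0⊕1 = 1. Options: 24−1→G=1, 24−3→G=1, 24−5→G=1. Hits: 3.
Pile C: need g' = 0⊕1 = 1. Options: 26−1→G=1, 26−3→G=1, 26−5→G=1. Hits: 3.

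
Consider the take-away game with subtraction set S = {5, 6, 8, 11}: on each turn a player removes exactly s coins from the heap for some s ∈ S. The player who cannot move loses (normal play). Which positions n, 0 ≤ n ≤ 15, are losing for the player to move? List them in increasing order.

0, 1, 2, 3, 4

n :  0  1  2  3  4  5  6  7  8  9 10 11 12 13 14 15
G :  0  0  0  0  0  1  1  1  1  1  2  2  2  2  2  3
P-positions are exactly the n with G(n) = 0.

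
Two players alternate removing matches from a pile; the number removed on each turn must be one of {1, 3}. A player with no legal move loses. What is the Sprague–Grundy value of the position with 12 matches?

0

n :  0  1  2  3  4  5  6  7  8  9 10 11 12
G :  0  1  0  1  0  1  0  1  0  1  0  1  0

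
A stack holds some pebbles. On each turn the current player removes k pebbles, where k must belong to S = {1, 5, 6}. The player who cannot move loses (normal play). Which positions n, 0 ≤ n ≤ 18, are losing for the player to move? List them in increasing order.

G(0) = 0
G(1) = mex{0} = 1
G(2) = mex{1} = 0
G(3) = mex{0} = 1
G(4) = mex{1} = 0
G(5) = mex{0,0} = 1
G(6) = mex{1,1,0} = 2
G(7) = mex{2,0,1} = 3
G(8) = mex{3,1,0} = 2
G(9) = mex{2,0,1} = 3
G(10) = mex{3,1,0} = 2
G(11) = mex{2,2,1} = 0
G(12) = mex{0,3,2} = 1
G(13) = mex{1,2,3} = 0
G(14) = mex{0,3,2} = 1
G(15) = mex{1,2,3} = 0
G(16) = mex{0,0,2} = 1
G(17) = mex{1,1,0} = 2
G(18) = mex{2,0,1} = 3
P-positions are exactly the n with G(n) = 0.

0, 2, 4, 11, 13, 15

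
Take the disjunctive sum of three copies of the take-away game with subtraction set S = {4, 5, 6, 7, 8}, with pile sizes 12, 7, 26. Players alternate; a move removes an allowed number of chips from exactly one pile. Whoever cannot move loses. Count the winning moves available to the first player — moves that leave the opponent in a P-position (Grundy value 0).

All piles use S = {4, 5, 6, 7, 8}:
n :  0  1  2  3  4  5  6  7  8  9 10 11 12 13 14 15 16 17 18 19 20 21 22 23 24 25 26
G :  0  0  0  0  1  1  1  1  2  2  2  2  0  0  0  0  1  1  1  1  2  2  2  2  0  0  0
Pile A: G(12) = 0.
Pile B: G(7) = 1.
Pile C: G(26) = 0.
Combined Grundy value = 0 ⊕ 1 ⊕ 0 = 1.
A winning move leaves total XOR = 0, i.e. changes one component's Grundy value g to g ⊕ X where X is the current total.
Pile A: need g' = 0⊕1 = 1. Options: 12−4→G=2, 12−5→G=1, 12−6→G=1, 12−7→G=1, 12−8→G=1. Hits: 4.
Pile B: need g' = 1⊕1 = 0. Options: 7−4→G=0, 7−5→G=0, 7−6→G=0, 7−7→G=0. Hits: 4.
Pile C: need g' = 0⊕1 = 1. Options: 26−4→G=2, 26−5→G=2, 26−6→G=2, 26−7→G=1, 26−8→G=1. Hits: 2.

10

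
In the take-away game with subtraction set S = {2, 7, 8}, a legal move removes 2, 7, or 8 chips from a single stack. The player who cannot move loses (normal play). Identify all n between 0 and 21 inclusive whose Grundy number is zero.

n :  0  1  2  3  4  5  6  7  8  9 10 11 12 13 14 15 16 17 18 19 20 21
G :  0  0  1  1  0  0  1  1  2  2  0  3  1  2  0  0  1  1  2  0  0  1
P-positions are exactly the n with G(n) = 0.

0, 1, 4, 5, 10, 14, 15, 19, 20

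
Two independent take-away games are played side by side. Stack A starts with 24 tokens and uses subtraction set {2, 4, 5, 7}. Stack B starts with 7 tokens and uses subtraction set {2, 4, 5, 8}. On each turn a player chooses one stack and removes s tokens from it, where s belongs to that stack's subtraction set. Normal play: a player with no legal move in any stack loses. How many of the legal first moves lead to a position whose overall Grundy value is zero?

Stack A, S = {2, 4, 5, 7}:
n :  0  1  2  3  4  5  6  7  8  9 10 11 12 13 14 15 16 17 18 19 20 21 22 23 24
G :  0  0  1  1  2  2  3  3  4  0  0  1  1  2  2  3  3  4  0  0  1  1  2  2  3
G_A(24) = 3.
Stack B, S = {2, 4, 5, 8}:
n : 0 1 2 3 4 5 6 7
G : 0 0 1 1 2 2 3 0
G_B(7) = 0.
Combined Grundy value = 3 ⊕ 0 = 3.
A winning move leaves total XOR = 0, i.e. changes one component's Grundy value g to g ⊕ X where X is the current total.
Stack A: need g' = 3⊕3 = 0. Options: 24−2→G=2, 24−4→G=1, 24−5→G=0, 24−7→G=4. Hits: 1.
Stack B: need g' = 0⊕3 = 3. Options: 7−2→G=2, 7−4→G=1, 7−5→G=1. Hits: 0.

1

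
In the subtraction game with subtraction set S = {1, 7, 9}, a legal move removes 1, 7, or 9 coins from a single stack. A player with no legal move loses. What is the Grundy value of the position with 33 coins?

G(0) = 0
G(1) = mex{0} = 1
G(2) = mex{1} = 0
G(3) = mex{0} = 1
G(4) = mex{1} = 0
G(5) = mex{0} = 1
G(6) = mex{1} = 0
G(7) = mex{0,0} = 1
G(8) = mex{1,1} = 0
G(9) = mex{0,0,0} = 1
G(10) = mex{1,1,1} = 0
G(11) = mex{0,0,0} = 1
G(12) = mex{1,1,1} = 0
G(13) = mex{0,0,0} = 1
G(14) = mex{1,1,1} = 0
G(15) = mex{0,0,0} = 1
G(16) = mex{1,1,1} = 0
G(17) = mex{0,0,0} = 1
G(18) = mex{1,1,1} = 0
G(19) = mex{0,0,0} = 1
G(20) = mex{1,1,1} = 0
G(21) = mex{0,0,0} = 1
G(22) = mex{1,1,1} = 0
G(23) = mex{0,0,0} = 1
G(24) = mex{1,1,1} = 0
G(25) = mex{0,0,0} = 1
G(26) = mex{1,1,1} = 0
G(27) = mex{0,0,0} = 1
G(28) = mex{1,1,1} = 0
G(29) = mex{0,0,0} = 1
G(30) = mex{1,1,1} = 0
G(31) = mex{0,0,0} = 1
G(32) = mex{1,1,1} = 0
G(33) = mex{0,0,0} = 1

1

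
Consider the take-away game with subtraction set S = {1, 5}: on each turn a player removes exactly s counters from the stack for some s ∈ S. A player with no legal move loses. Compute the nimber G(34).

0

n :  0  1  2  3  4  5  6  7  8  9 10 11 12 13 14 15 16 17 18 19 20 21 22 23 24 25 26 27 28 29 30 31 32 33 34
G :  0  1  0  1  0  1  0  1  0  1  0  1  0  1  0  1  0  1  0  1  0  1  0  1  0  1  0  1  0  1  0  1  0  1  0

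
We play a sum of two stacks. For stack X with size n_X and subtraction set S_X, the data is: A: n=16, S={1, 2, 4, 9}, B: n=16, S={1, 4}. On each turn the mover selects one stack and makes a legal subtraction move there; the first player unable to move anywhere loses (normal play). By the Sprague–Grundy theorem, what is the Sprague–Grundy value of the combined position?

Stack A, S = {1, 2, 4, 9}:
n :  0  1  2  3  4  5  6  7  8  9 10 11 12 13 14 15 16
G :  0  1  2  0  1  2  0  1  2  3  4  0  1  2  0  1  2
G_A(16) = 2.
Stack B, S = {1, 4}:
G(0) = 0
G(1) = mex{0} = 1
G(2) = mex{1} = 0
G(3) = mex{0} = 1
G(4) = mex{1,0} = 2
G(5) = mex{2,1} = 0
G(6) = mex{0,0} = 1
G(7) = mex{1,1} = 0
G(8) = mex{0,2} = 1
G(9) = mex{1,0} = 2
G(10) = mex{2,1} = 0
G(11) = mex{0,0} = 1
G(12) = mex{1,1} = 0
G(13) = mex{0,2} = 1
G(14) = mex{1,0} = 2
G(15) = mex{2,1} = 0
G(16) = mex{0,0} = 1
G_B(16) = 1.
Combined Grundy value = 2 ⊕ 1 = 3.

3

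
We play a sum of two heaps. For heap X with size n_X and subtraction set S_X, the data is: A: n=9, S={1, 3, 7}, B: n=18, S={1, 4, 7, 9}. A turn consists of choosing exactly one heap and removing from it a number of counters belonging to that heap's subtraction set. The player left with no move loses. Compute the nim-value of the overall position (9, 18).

1

Heap A, S = {1, 3, 7}:
n : 0 1 2 3 4 5 6 7 8 9
G : 0 1 0 1 0 1 0 1 0 1
G_A(9) = 1.
Heap B, S = {1, 4, 7, 9}:
n :  0  1  2  3  4  5  6  7  8  9 10 11 12 13 14 15 16 17 18
G :  0  1  0  1  2  0  1  2  0  1  0  1  2  0  1  2  0  1  0
G_B(18) = 0.
Combined Grundy value = 1 ⊕ 0 = 1.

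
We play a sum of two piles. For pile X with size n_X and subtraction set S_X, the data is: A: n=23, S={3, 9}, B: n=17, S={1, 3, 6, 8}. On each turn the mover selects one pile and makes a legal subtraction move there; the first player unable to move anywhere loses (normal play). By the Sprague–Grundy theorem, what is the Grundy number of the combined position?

3

Pile A, S = {3, 9}:
G(0) = 0
G(1) = mex{} = 0
G(2) = mex{} = 0
G(3) = mex{0} = 1
G(4) = mex{0} = 1
G(5) = mex{0} = 1
G(6) = mex{1} = 0
G(7) = mex{1} = 0
G(8) = mex{1} = 0
G(9) = mex{0,0} = 1
G(10) = mex{0,0} = 1
G(11) = mex{0,0} = 1
G(12) = mex{1,1} = 0
G(13) = mex{1,1} = 0
G(14) = mex{1,1} = 0
G(15) = mex{0,0} = 1
G(16) = mex{0,0} = 1
G(17) = mex{0,0} = 1
G(18) = mex{1,1} = 0
G(19) = mex{1,1} = 0
G(20) = mex{1,1} = 0
G(21) = mex{0,0} = 1
G(22) = mex{0,0} = 1
G(23) = mex{0,0} = 1
G_A(23) = 1.
Pile B, S = {1, 3, 6, 8}:
n :  0  1  2  3  4  5  6  7  8  9 10 11 12 13 14 15 16 17
G :  0  1  0  1  0  1  2  3  2  0  1  0  1  0  1  2  3  2
G_B(17) = 2.
Combined Grundy value = 1 ⊕ 2 = 3.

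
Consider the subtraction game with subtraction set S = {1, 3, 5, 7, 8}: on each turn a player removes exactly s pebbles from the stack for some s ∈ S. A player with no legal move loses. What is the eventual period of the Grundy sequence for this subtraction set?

15

G(0) = 0
G(1) = mex{0} = 1
G(2) = mex{1} = 0
G(3) = mex{0,0} = 1
G(4) = mex{1,1} = 0
G(5) = mex{0,0,0} = 1
G(6) = mex{1,1,1} = 0
G(7) = mex{0,0,0,0} = 1
G(8) = mex{1,1,1,1,0} = 2
G(9) = mex{2,0,0,0,1} = 3
G(10) = mex{3,1,1,1,0} = 2
G(11) = mex{2,2,0,0,1} = 3
G(12) = mex{3,3,1,1,0} = 2
G(13) = mex{2,2,2,0,1} = 3
G(14) = mex{3,3,3,1,0} = 2
G(15) = mex{2,2,2,2,1} = 0
G(16) = mex{0,3,3,3,2} = 1
G(17) = mex{1,2,2,2,3} = 0
G(18) = mex{0,0,3,3,2} = 1
G(19) = mex{1,1,2,2,3} = 0
G(20) = mex{0,0,0,3,2} = 1
G(21) = mex{1,1,1,2,3} = 0
G(22) = mex{0,0,0,0,2} = 1
G(23) = mex{1,1,1,1,0} = 2
G(24) = mex{2,0,0,0,1} = 3
G(25) = mex{3,1,1,1,0} = 2
G(26) = mex{2,2,0,0,1} = 3
G(27) = mex{3,3,1,1,0} = 2
G(28) = mex{2,2,2,0,1} = 3
G(29) = mex{3,3,3,1,0} = 2
G(30) = mex{2,2,2,2,1} = 0
G(31) = mex{0,3,3,3,2} = 1
G(n+15) = G(n) holds for n = 0,…,7 (a full window of length max(S) = 8), so the sequence is purely periodic with period 15.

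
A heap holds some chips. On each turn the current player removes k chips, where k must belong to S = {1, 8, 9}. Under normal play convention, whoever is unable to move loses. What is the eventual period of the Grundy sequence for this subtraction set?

n :  0  1  2  3  4  5  6  7  8  9 10 11 12 13 14 15 16 17 18 19 20 21 22 23 24 25 26 27 28 29 30 31 32 33
G :  0  1  0  1  0  1  0  1  2  3  2  3  2  3  2  3  0  1  0  1  0  1  0  1  2  3  2  3  2  3  2  3  0  1
G(n+16) = G(n) holds for n = 0,…,8 (a full window of length max(S) = 9), so the sequence is purely periodic with period 16.

16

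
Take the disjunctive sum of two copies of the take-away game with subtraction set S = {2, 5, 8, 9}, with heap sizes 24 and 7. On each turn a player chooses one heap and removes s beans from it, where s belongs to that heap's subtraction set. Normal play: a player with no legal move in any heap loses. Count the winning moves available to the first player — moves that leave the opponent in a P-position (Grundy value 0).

0

All heaps use S = {2, 5, 8, 9}:
n :  0  1  2  3  4  5  6  7  8  9 10 11 12 13 14 15 16 17 18 19 20 21 22 23 24
G :  0  0  1  1  0  2  1  0  2  1  3  0  2  1  0  2  1  0  0  1  1  0  2  1  0
Heap A: G(24) = 0.
Heap B: G(7) = 0.
Combined Grundy value = 0 ⊕ 0 = 0.
A winning move leaves total XOR = 0, i.e. changes one component's Grundy value g to g ⊕ X where X is the current total.
Heap A: target g' = 0⊕0 = 0, but every legal move changes the Grundy value (mex property), so 0 moves.
Heap B: target g' = 0⊕0 = 0, but every legal move changes the Grundy value (mex property), so 0 moves.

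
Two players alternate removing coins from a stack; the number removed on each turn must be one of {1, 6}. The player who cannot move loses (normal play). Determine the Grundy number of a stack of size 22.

1

G(0) = 0
G(1) = mex{0} = 1
G(2) = mex{1} = 0
G(3) = mex{0} = 1
G(4) = mex{1} = 0
G(5) = mex{0} = 1
G(6) = mex{1,0} = 2
G(7) = mex{2,1} = 0
G(8) = mex{0,0} = 1
G(9) = mex{1,1} = 0
G(10) = mex{0,0} = 1
G(11) = mex{1,1} = 0
G(12) = mex{0,2} = 1
G(13) = mex{1,0} = 2
G(14) = mex{2,1} = 0
G(15) = mex{0,0} = 1
G(16) = mex{1,1} = 0
G(17) = mex{0,0} = 1
G(18) = mex{1,1} = 0
G(19) = mex{0,2} = 1
G(20) = mex{1,0} = 2
G(21) = mex{2,1} = 0
G(22) = mex{0,0} = 1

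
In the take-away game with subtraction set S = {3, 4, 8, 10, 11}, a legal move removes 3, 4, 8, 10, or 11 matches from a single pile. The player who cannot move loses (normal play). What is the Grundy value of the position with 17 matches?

1

G(0) = 0
G(1) = mex{} = 0
G(2) = mex{} = 0
G(3) = mex{0} = 1
G(4) = mex{0,0} = 1
G(5) = mex{0,0} = 1
G(6) = mex{1,0} = 2
G(7) = mex{1,1} = 0
G(8) = mex{1,1,0} = 2
G(9) = mex{2,1,0} = 3
G(10) = mex{0,2,0,0} = 1
G(11) = mex{2,0,1,0,0} = 3
G(12) = mex{3,2,1,0,0} = 4
G(13) = mex{1,3,1,1,0} = 2
G(14) = mex{3,1,2,1,1} = 0
G(15) = mex{4,3,0,1,1} = 2
G(16) = mex{2,4,2,2,1} = 0
G(17) = mex{0,2,3,0,2} = 1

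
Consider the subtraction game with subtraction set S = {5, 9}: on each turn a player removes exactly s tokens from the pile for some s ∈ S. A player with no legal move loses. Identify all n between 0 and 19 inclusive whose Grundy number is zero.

n :  0  1  2  3  4  5  6  7  8  9 10 11 12 13 14 15 16 17 18 19
G :  0  0  0  0  0  1  1  1  1  1  2  2  2  2  0  0  0  0  0  1
P-positions are exactly the n with G(n) = 0.

0, 1, 2, 3, 4, 14, 15, 16, 17, 18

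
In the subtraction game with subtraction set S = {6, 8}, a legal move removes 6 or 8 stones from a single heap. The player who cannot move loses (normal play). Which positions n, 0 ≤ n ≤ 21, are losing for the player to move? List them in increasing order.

0, 1, 2, 3, 4, 5, 14, 15, 16, 17, 18, 19

G(0) = 0
G(1) = mex{} = 0
G(2) = mex{} = 0
G(3) = mex{} = 0
G(4) = mex{} = 0
G(5) = mex{} = 0
G(6) = mex{0} = 1
G(7) = mex{0} = 1
G(8) = mex{0,0} = 1
G(9) = mex{0,0} = 1
G(10) = mex{0,0} = 1
G(11) = mex{0,0} = 1
G(12) = mex{1,0} = 2
G(13) = mex{1,0} = 2
G(14) = mex{1,1} = 0
G(15) = mex{1,1} = 0
G(16) = mex{1,1} = 0
G(17) = mex{1,1} = 0
G(18) = mex{2,1} = 0
G(19) = mex{2,1} = 0
G(20) = mex{0,2} = 1
G(21) = mex{0,2} = 1
P-positions are exactly the n with G(n) = 0.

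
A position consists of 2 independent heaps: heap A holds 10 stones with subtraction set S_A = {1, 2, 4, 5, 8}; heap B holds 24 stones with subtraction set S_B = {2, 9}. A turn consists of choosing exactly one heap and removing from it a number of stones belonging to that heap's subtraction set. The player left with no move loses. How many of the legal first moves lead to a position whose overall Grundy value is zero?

0

Heap A, S = {1, 2, 4, 5, 8}:
n :  0  1  2  3  4  5  6  7  8  9 10
G :  0  1  2  0  1  2  0  1  2  0  1
G_A(10) = 1.
Heap B, S = {2, 9}:
G(0) = 0
G(1) = mex{} = 0
G(2) = mex{0} = 1
G(3) = mex{0} = 1
G(4) = mex{1} = 0
G(5) = mex{1} = 0
G(6) = mex{0} = 1
G(7) = mex{0} = 1
G(8) = mex{1} = 0
G(9) = mex{1,0} = 2
G(10) = mex{0,0} = 1
G(11) = mex{2,1} = 0
G(12) = mex{1,1} = 0
G(13) = mex{0,0} = 1
G(14) = mex{0,0} = 1
G(15) = mex{1,1} = 0
G(16) = mex{1,1} = 0
G(17) = mex{0,0} = 1
G(18) = mex{0,2} = 1
G(19) = mex{1,1} = 0
G(20) = mex{1,0} = 2
G(21) = mex{0,0} = 1
G(22) = mex{2,1} = 0
G(23) = mex{1,1} = 0
G(24) = mex{0,0} = 1
G_B(24) = 1.
Combined Grundy value = 1 ⊕ 1 = 0.
A winning move leaves total XOR = 0, i.e. changes one component's Grundy value g to g ⊕ X where X is the current total.
Heap A: target g' = 1⊕0 = 1, but every legal move changes the Grundy value (mex property), so 0 moves.
Heap B: target g' = 1⊕0 = 1, but every legal move changes the Grundy value (mex property), so 0 moves.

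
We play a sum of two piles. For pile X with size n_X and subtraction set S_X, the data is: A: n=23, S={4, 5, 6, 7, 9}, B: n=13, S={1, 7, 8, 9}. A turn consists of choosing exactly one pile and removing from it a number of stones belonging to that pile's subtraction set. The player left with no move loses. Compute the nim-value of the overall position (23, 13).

1

Pile A, S = {4, 5, 6, 7, 9}:
G(0) = 0
G(1) = mex{} = 0
G(2) = mex{} = 0
G(3) = mex{} = 0
G(4) = mex{0} = 1
G(5) = mex{0,0} = 1
G(6) = mex{0,0,0} = 1
G(7) = mex{0,0,0,0} = 1
G(8) = mex{1,0,0,0} = 2
G(9) = mex{1,1,0,0,0} = 2
G(10) = mex{1,1,1,0,0} = 2
G(11) = mex{1,1,1,1,0} = 2
G(12) = mex{2,1,1,1,0} = 3
G(13) = mex{2,2,1,1,1} = 0
G(14) = mex{2,2,2,1,1} = 0
G(15) = mex{2,2,2,2,1} = 0
G(16) = mex{3,2,2,2,1} = 0
G(17) = mex{0,3,2,2,2} = 1
G(18) = mex{0,0,3,2,2} = 1
G(19) = mex{0,0,0,3,2} = 1
G(20) = mex{0,0,0,0,2} = 1
G(21) = mex{1,0,0,0,3} = 2
G(22) = mex{1,1,0,0,0} = 2
G(23) = mex{1,1,1,0,0} = 2
G_A(23) = 2.
Pile B, S = {1, 7, 8, 9}:
G(0) = 0
G(1) = mex{0} = 1
G(2) = mex{1} = 0
G(3) = mex{0} = 1
G(4) = mex{1} = 0
G(5) = mex{0} = 1
G(6) = mex{1} = 0
G(7) = mex{0,0} = 1
G(8) = mex{1,1,0} = 2
G(9) = mex{2,0,1,0} = 3
G(10) = mex{3,1,0,1} = 2
G(11) = mex{2,0,1,0} = 3
G(12) = mex{3,1,0,1} = 2
G(13) = mex{2,0,1,0} = 3
G_B(13) = 3.
Combined Grundy value = 2 ⊕ 3 = 1.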